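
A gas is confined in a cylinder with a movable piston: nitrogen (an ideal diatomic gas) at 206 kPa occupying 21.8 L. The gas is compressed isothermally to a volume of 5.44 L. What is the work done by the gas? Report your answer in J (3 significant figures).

W ≈ -6230 J

Isothermal: W = nRT ln(V₂/V₁) = P₁V₁ ln(V₂/V₁).
P₁V₁ = (206 kPa)(21.8 L) = 4491 J.
W = 4491 × ln(5.44/21.8) = 4491 × -1.388
W_by_gas = -6234 J.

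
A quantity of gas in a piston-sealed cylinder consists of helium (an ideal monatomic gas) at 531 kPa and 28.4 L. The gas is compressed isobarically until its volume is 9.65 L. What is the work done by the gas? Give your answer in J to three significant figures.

W ≈ -9960 J

Isobaric: W = P ΔV.
W = (531 kPa)(9.65 − 28.4 L) = (531)(-18.75) = -9956 J.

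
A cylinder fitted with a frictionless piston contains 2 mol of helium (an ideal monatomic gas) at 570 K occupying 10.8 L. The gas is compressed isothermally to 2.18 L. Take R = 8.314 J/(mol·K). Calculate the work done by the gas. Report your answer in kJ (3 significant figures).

Isothermal: W = nRT ln(V₂/V₁).
W = (2)(8.314)(570) × ln(2.18/10.8)
  = 9478 × -1.6
W_by_gas = -15167 J.

W ≈ -15.2 kJ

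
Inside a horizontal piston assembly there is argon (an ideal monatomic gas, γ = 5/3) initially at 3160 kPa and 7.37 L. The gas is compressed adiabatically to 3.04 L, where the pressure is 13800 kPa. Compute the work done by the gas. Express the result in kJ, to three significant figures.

W ≈ -28.0 kJ

Adiabatic: W = (P₁V₁ − P₂V₂)/(γ − 1) with γ = 5/3.
P₁V₁ = 23289 J, P₂V₂ = 41952 J.
W = (23289 − 41952) / 0.6667 = -27994 J.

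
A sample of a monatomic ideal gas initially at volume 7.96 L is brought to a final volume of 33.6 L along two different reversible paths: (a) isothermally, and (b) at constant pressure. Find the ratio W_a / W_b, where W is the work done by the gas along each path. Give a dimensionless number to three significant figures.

W_a / W_b ≈ 0.447

Path (a) isothermal: W = P₁V₁ ln(V₂/V₁) → W_a/(P₁V₁) = 1.44.
Path (b) isobaric: W = P₁(V₂ − V₁) → W_b/(P₁V₁) = 3.221.
W_a / W_b = 1.44 / 3.221 = 0.4471.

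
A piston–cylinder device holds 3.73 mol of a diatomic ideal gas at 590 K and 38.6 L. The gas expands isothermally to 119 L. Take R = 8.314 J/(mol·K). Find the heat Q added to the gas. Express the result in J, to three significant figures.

Isothermal ⇒ ΔU = 0, so Q = W = nRT ln(V₂/V₁).
Q = (3.73)(8.314)(590) ln(119/38.6) = 18297 × 1.126 = 20600 J.

Q ≈ 20600 J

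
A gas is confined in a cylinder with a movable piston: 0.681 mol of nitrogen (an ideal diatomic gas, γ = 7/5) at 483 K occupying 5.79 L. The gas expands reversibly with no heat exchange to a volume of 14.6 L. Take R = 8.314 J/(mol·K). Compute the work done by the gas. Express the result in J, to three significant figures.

W ≈ 2110 J

Adiabatic: TV^(γ−1) = const with γ = 7/5.
T₂ = T₁ (V₁/V₂)^(γ−1) = 483 × (5.79/14.6)^0.4 = 483 × 0.6908 = 333.6 K.
W_by = nCᵥ(T₁ − T₂) = (0.681)(20.79)(483 − 333.6) = 2114 J.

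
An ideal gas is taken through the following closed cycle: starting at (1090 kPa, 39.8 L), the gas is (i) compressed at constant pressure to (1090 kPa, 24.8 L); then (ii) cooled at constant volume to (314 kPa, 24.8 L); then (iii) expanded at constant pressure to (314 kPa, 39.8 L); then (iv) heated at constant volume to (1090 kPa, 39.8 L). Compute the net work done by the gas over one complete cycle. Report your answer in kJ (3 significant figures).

Constant-volume legs do no work.
W(i) = (1090)(24.8 − 39.8) = -16350 J; W(iii) = (314)(39.8 − 24.8) = 4710 J.
W_net = -16350 + 4710 = -11640 J (the counter-clockwise enclosed area).

W_net ≈ -11.6 kJ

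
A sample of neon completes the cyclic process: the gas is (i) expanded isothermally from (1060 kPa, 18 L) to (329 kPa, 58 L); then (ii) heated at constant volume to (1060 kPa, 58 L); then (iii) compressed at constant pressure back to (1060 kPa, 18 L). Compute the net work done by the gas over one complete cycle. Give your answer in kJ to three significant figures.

Leg (i): W = PᵢVᵢ ln(V_f/Vᵢ) = (19080) ln(58/18) = 22325 J.
Leg (ii): W = 0.
Leg (iii): W = PΔV = (1060)(18 − 58) = -42400 J.
W_net = 22325 − 42400 = -20075 J.

W_net ≈ -20.1 kJ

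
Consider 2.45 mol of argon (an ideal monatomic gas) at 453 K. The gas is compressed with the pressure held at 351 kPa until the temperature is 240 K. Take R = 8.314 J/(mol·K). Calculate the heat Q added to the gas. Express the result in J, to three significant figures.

Q ≈ -10800 J

Isobaric: W = nRΔT = (2.45)(8.314)(-213) = -4339 J.
ΔU = nCᵥΔT with Cᵥ = 3R/2: ΔU = (2.45)(12.47)(-213) = -6508 J.
Q = ΔU + W = -6508 − 4339 = -10847 J.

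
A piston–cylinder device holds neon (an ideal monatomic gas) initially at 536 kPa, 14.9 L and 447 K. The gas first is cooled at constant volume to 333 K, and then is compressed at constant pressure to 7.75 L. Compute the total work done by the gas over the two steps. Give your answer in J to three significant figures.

Step 1 (isochoric): W = 0 (constant volume).
After step 1: P = 399.3 kPa (V unchanged).
Step 2 (isobaric): W = PΔV = (399.3 kPa)(7.75 − 14.9 L) = -2855 J.
W_total = 0 − 2855 = -2855 J.

W_total ≈ -2860 J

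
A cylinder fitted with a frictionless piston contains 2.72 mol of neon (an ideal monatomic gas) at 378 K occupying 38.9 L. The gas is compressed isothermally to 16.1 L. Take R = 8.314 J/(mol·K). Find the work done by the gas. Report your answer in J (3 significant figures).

W ≈ -7540 J

Isothermal: W = nRT ln(V₂/V₁).
W = (2.72)(8.314)(378) × ln(16.1/38.9)
  = 8548 × -0.8822
W_by_gas = -7541 J.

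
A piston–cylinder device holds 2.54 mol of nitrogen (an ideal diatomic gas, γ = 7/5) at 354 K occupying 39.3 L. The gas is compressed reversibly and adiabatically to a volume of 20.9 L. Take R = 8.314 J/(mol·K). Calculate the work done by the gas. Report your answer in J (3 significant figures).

W ≈ -5370 J

Adiabatic: TV^(γ−1) = const with γ = 7/5.
T₂ = T₁ (V₁/V₂)^(γ−1) = 354 × (39.3/20.9)^0.4 = 354 × 1.287 = 455.7 K.
W_by = nCᵥ(T₁ − T₂) = (2.54)(20.79)(354 − 455.7) = -5370 J.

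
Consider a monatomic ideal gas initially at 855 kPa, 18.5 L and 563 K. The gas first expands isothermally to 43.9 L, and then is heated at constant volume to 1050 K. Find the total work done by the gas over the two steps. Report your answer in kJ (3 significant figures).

Step 1 (isothermal): W = P₁V₁ ln(V₂/V₁) = (15818) ln(43.9/18.5) = 13669 J.
Step 2 (isochoric): W = 0 (constant volume).
W_total = 13669 + 0 = 13669 J.

W_total ≈ 13.7 kJ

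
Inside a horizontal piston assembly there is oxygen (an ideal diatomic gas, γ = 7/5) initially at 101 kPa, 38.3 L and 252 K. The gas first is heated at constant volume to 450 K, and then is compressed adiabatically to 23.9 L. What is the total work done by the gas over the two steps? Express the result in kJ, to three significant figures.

Step 1 (isochoric): W = 0 (constant volume).
After step 1: P = 180.4 kPa (V unchanged).
Step 2 (adiabatic): W = (P₁V₁ − P₂V₂)/(γ−1) = (6908 − 8342)/0.4 = -3585 J.
W_total = 0 − 3585 = -3585 J.

W_total ≈ -3.58 kJ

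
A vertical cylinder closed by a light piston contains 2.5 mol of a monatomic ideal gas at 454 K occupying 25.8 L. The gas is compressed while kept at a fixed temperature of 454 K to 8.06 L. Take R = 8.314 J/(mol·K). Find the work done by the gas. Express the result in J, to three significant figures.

W ≈ -11000 J

Isothermal: W = nRT ln(V₂/V₁).
W = (2.5)(8.314)(454) × ln(8.06/25.8)
  = 9436 × -1.163
W_by_gas = -10979 J.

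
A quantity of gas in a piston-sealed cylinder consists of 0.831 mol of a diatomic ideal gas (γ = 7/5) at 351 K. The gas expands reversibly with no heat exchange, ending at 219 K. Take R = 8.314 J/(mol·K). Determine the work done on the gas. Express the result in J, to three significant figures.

Adiabatic ⇒ Q = 0, so W_by = −ΔU = nCᵥ(T₁ − T₂).
Cᵥ = 5R/2 = 20.79 J/(mol·K).
W = (0.831)(20.79)(351 − 219) = 2280 J.
Work on gas = −W_by = -2280 J.

W ≈ -2280 J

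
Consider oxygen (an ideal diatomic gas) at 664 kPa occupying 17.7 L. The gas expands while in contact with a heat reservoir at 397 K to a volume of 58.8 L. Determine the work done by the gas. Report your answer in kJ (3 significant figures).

Isothermal: W = nRT ln(V₂/V₁) = P₁V₁ ln(V₂/V₁).
P₁V₁ = (664 kPa)(17.7 L) = 11753 J.
W = 11753 × ln(58.8/17.7) = 11753 × 1.201
W_by_gas = 14110 J.

W ≈ 14.1 kJ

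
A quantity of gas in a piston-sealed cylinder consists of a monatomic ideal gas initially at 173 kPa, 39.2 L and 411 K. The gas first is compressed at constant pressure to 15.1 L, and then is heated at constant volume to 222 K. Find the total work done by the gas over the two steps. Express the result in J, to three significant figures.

W_total ≈ -4170 J

Step 1 (isobaric): W = PΔV = (173 kPa)(15.1 − 39.2 L) = -4169 J.
Step 2 (isochoric): W = 0 (constant volume).
W_total = -4169 + 0 = -4169 J.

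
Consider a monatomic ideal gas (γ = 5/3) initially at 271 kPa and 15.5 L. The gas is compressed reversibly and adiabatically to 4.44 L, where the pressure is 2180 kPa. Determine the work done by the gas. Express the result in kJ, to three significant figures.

Adiabatic: W = (P₁V₁ − P₂V₂)/(γ − 1) with γ = 5/3.
P₁V₁ = 4200 J, P₂V₂ = 9679 J.
W = (4200 − 9679) / 0.6667 = -8218 J.

W ≈ -8.22 kJ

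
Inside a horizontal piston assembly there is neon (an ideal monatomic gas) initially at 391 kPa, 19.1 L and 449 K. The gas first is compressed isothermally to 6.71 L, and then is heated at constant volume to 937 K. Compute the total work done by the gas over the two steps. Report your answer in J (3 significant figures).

Step 1 (isothermal): W = P₁V₁ ln(V₂/V₁) = (7468) ln(6.71/19.1) = -7812 J.
Step 2 (isochoric): W = 0 (constant volume).
W_total = -7812 + 0 = -7812 J.

W_total ≈ -7810 J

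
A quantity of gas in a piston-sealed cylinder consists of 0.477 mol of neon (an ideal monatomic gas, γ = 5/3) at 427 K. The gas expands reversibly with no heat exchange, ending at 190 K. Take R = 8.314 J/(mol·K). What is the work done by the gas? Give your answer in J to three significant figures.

Adiabatic ⇒ Q = 0, so W_by = −ΔU = nCᵥ(T₁ − T₂).
Cᵥ = 3R/2 = 12.47 J/(mol·K).
W = (0.477)(12.47)(427 − 190) = 1410 J.

W ≈ 1410 J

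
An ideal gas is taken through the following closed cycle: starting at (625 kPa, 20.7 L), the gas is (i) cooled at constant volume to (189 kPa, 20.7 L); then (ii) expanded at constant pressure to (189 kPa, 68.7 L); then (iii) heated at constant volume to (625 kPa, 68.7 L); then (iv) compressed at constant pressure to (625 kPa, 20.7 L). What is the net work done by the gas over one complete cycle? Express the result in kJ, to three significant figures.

Constant-volume legs do no work.
W(ii) = (189)(68.7 − 20.7) = 9072 J; W(iv) = (625)(20.7 − 68.7) = -30000 J.
W_net = 9072 − 30000 = -20928 J (the counter-clockwise enclosed area).

W_net ≈ -20.9 kJ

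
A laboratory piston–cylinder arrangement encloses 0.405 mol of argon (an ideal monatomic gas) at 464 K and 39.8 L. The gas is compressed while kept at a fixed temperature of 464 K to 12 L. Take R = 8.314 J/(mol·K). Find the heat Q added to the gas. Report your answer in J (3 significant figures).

Q ≈ -1870 J

Isothermal ⇒ ΔU = 0, so Q = W = nRT ln(V₂/V₁).
Q = (0.405)(8.314)(464) ln(12/39.8) = 1562 × -1.199 = -1873 J.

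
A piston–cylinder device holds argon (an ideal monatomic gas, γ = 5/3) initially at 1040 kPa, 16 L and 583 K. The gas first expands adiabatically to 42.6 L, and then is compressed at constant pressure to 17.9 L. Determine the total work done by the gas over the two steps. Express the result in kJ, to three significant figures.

Step 1 (adiabatic): W = (P₁V₁ − P₂V₂)/(γ−1) = (16640 − 8662)/0.667 = 11967 J.
After step 1: P = 203.3 kPa, V = 42.6 L, T = 303.5 K.
Step 2 (isobaric): W = PΔV = (203.3 kPa)(17.9 − 42.6 L) = -5022 J.
W_total = 11967 − 5022 = 6944 J.

W_total ≈ 6.94 kJ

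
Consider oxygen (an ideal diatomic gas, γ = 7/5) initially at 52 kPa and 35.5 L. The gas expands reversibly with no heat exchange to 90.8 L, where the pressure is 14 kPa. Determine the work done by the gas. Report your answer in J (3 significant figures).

Adiabatic: W = (P₁V₁ − P₂V₂)/(γ − 1) with γ = 7/5.
P₁V₁ = 1846 J, P₂V₂ = 1271 J.
W = (1846 − 1271) / 0.4 = 1437 J.

W ≈ 1440 J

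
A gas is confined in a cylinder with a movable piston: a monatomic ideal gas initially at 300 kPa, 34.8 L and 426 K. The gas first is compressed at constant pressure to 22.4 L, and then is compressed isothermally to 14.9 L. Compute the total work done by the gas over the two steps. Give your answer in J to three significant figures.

Step 1 (isobaric): W = PΔV = (300 kPa)(22.4 − 34.8 L) = -3720 J.
After step 1: P = 300 kPa, V = 22.4 L, T = 274.2 K.
Step 2 (isothermal): W = P₁V₁ ln(V₂/V₁) = (6720) ln(14.9/22.4) = -2740 J.
W_total = -3720 − 2740 = -6460 J.

W_total ≈ -6460 J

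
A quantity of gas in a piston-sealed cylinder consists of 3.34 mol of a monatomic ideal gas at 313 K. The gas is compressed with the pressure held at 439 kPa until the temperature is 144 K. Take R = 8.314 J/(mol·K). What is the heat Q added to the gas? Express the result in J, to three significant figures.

Isobaric: W = nRΔT = (3.34)(8.314)(-169) = -4693 J.
ΔU = nCᵥΔT with Cᵥ = 3R/2: ΔU = (3.34)(12.47)(-169) = -7039 J.
Q = ΔU + W = -7039 − 4693 = -11732 J.

Q ≈ -11700 J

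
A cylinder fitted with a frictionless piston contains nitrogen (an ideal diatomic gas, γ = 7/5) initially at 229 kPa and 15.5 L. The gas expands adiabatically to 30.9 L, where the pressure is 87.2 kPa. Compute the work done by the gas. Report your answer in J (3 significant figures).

Adiabatic: W = (P₁V₁ − P₂V₂)/(γ − 1) with γ = 7/5.
P₁V₁ = 3550 J, P₂V₂ = 2694 J.
W = (3550 − 2694) / 0.4 = 2138 J.

W ≈ 2140 J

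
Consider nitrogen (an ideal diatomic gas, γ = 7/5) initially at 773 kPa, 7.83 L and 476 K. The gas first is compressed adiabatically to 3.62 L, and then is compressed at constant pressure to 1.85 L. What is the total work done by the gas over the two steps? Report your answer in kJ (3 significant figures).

W_total ≈ -9.50 kJ

Step 1 (adiabatic): W = (P₁V₁ − P₂V₂)/(γ−1) = (6053 − 8241)/0.4 = -5470 J.
After step 1: P = 2276 kPa, V = 3.62 L, T = 648.1 K.
Step 2 (isobaric): W = PΔV = (2276 kPa)(1.85 − 3.62 L) = -4029 J.
W_total = -5470 − 4029 = -9499 J.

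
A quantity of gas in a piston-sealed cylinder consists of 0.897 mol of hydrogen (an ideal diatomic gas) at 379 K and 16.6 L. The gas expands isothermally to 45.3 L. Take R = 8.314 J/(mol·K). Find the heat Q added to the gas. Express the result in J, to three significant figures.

Isothermal ⇒ ΔU = 0, so Q = W = nRT ln(V₂/V₁).
Q = (0.897)(8.314)(379) ln(45.3/16.6) = 2826 × 1.004 = 2837 J.

Q ≈ 2840 J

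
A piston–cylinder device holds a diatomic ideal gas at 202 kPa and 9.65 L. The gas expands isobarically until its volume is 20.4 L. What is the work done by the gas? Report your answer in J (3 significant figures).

Isobaric: W = P ΔV.
W = (202 kPa)(20.4 − 9.65 L) = (202)(10.75) = 2171 J.

W ≈ 2170 J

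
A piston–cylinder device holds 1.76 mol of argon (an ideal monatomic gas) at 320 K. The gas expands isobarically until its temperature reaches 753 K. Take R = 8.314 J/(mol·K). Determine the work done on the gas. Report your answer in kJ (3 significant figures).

Isobaric: W = P ΔV = nR ΔT.
W = (1.76)(8.314)(753 − 320) = 6336 J.
Work on gas = −W_by = -6336 J.

W ≈ -6.34 kJ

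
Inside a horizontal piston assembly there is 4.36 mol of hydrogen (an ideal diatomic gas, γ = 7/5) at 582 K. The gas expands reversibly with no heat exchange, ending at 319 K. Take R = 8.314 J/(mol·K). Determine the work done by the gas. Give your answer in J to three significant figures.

W ≈ 23800 J

Adiabatic ⇒ Q = 0, so W_by = −ΔU = nCᵥ(T₁ − T₂).
Cᵥ = 5R/2 = 20.79 J/(mol·K).
W = (4.36)(20.79)(582 − 319) = 23834 J.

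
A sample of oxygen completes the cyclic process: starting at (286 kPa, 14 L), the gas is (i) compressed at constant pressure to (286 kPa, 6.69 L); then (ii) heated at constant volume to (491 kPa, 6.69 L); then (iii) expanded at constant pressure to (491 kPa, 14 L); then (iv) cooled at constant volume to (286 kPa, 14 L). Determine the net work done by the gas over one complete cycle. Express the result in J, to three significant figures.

W_net ≈ 1500 J

Constant-volume legs do no work.
W(i) = (286)(6.69 − 14) = -2091 J; W(iii) = (491)(14 − 6.69) = 3589 J.
W_net = -2091 + 3589 = 1499 J (the clockwise enclosed area).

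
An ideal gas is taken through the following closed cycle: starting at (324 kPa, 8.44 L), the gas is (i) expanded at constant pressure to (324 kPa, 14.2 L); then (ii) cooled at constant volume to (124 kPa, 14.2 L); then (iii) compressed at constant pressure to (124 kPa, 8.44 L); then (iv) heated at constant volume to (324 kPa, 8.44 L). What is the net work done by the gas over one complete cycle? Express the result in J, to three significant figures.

W_net ≈ 1150 J

Constant-volume legs do no work.
W(i) = (324)(14.2 − 8.44) = 1866 J; W(iii) = (124)(8.44 − 14.2) = -714.2 J.
W_net = 1866 − 714.2 = 1152 J (the clockwise enclosed area).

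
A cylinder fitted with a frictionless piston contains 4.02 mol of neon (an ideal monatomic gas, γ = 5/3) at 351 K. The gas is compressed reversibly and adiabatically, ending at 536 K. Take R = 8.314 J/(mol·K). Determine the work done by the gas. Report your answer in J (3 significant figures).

W ≈ -9270 J

Adiabatic ⇒ Q = 0, so W_by = −ΔU = nCᵥ(T₁ − T₂).
Cᵥ = 3R/2 = 12.47 J/(mol·K).
W = (4.02)(12.47)(351 − 536) = -9275 J.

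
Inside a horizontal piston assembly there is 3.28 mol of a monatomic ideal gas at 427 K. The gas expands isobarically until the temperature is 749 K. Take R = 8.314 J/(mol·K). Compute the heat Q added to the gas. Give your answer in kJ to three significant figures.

Q ≈ 22.0 kJ

Isobaric: W = nRΔT = (3.28)(8.314)(322) = 8781 J.
ΔU = nCᵥΔT with Cᵥ = 3R/2: ΔU = (3.28)(12.47)(322) = 13171 J.
Q = ΔU + W = 13171 + 8781 = 21952 J.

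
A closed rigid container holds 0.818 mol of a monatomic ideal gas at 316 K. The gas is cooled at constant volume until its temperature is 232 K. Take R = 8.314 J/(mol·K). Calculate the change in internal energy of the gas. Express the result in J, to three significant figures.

Constant volume ⇒ W = 0, so Q = ΔU = nCᵥΔT with Cᵥ = 3R/2 = 12.47 J/(mol·K).
ΔU = (0.818)(12.47)(232 − 316) = -856.9 J.

ΔU ≈ -857 J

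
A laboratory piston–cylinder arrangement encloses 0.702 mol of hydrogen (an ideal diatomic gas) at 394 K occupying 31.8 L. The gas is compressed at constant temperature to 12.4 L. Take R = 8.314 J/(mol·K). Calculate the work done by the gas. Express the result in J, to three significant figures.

W ≈ -2170 J

Isothermal: W = nRT ln(V₂/V₁).
W = (0.702)(8.314)(394) × ln(12.4/31.8)
  = 2300 × -0.9418
W_by_gas = -2166 J.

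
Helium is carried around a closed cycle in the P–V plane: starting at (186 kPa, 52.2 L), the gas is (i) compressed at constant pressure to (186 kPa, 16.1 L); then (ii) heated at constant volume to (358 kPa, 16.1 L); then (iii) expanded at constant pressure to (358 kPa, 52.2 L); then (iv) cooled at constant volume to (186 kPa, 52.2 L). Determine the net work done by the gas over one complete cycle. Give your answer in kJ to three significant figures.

Constant-volume legs do no work.
W(i) = (186)(16.1 − 52.2) = -6715 J; W(iii) = (358)(52.2 − 16.1) = 12924 J.
W_net = -6715 + 12924 = 6209 J (the clockwise enclosed area).

W_net ≈ 6.21 kJ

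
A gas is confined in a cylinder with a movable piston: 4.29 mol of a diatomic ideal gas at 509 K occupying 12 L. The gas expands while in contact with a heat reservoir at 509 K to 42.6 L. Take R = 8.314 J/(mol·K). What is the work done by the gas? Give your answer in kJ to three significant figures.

Isothermal: W = nRT ln(V₂/V₁).
W = (4.29)(8.314)(509) × ln(42.6/12)
  = 18155 × 1.267
W_by_gas = 23001 J.

W ≈ 23.0 kJ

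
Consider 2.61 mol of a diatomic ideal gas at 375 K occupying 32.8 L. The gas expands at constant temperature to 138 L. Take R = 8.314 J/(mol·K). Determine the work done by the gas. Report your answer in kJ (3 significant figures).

W ≈ 11.7 kJ

Isothermal: W = nRT ln(V₂/V₁).
W = (2.61)(8.314)(375) × ln(138/32.8)
  = 8137 × 1.437
W_by_gas = 11692 J.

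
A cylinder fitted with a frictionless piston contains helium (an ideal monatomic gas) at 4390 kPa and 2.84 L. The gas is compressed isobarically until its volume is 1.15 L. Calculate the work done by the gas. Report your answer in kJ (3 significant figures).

Isobaric: W = P ΔV.
W = (4390 kPa)(1.15 − 2.84 L) = (4390)(-1.69) = -7419 J.

W ≈ -7.42 kJ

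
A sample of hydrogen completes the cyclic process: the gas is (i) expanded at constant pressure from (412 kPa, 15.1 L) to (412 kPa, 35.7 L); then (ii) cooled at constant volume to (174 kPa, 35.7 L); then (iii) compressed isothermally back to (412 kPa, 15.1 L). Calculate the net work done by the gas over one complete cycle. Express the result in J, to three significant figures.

W_net ≈ 3140 J

Leg (i): W = PΔV = (412)(35.7 − 15.1) = 8487 J.
Leg (ii): W = 0.
Leg (iii): W = PᵢVᵢ ln(V_f/Vᵢ) = (6212) ln(15.1/35.7) = -5345 J.
W_net = 8487 − 5345 = 3142 J.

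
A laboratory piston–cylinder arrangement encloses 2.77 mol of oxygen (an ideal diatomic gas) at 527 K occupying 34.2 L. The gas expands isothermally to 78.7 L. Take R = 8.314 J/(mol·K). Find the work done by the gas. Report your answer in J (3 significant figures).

Isothermal: W = nRT ln(V₂/V₁).
W = (2.77)(8.314)(527) × ln(78.7/34.2)
  = 12137 × 0.8334
W_by_gas = 10115 J.

W ≈ 10100 J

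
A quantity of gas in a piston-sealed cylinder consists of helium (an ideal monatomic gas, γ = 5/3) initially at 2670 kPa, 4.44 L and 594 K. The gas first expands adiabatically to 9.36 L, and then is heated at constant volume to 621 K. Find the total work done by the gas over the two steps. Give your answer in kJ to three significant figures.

Step 1 (adiabatic): W = (P₁V₁ − P₂V₂)/(γ−1) = (11855 − 7211)/0.667 = 6966 J.
Step 2 (isochoric): W = 0 (constant volume).
W_total = 6966 + 0 = 6966 J.

W_total ≈ 6.97 kJ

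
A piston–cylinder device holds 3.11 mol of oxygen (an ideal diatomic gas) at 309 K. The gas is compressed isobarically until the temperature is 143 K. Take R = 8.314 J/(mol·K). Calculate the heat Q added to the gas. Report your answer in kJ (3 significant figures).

Isobaric: W = nRΔT = (3.11)(8.314)(-166) = -4292 J.
ΔU = nCᵥΔT with Cᵥ = 5R/2: ΔU = (3.11)(20.79)(-166) = -10730 J.
Q = ΔU + W = -10730 − 4292 = -15023 J.

Q ≈ -15.0 kJ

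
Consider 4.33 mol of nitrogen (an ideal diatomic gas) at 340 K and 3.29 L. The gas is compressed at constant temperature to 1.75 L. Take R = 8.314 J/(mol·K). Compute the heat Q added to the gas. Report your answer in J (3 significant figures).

Isothermal ⇒ ΔU = 0, so Q = W = nRT ln(V₂/V₁).
Q = (4.33)(8.314)(340) ln(1.75/3.29) = 12240 × -0.6313 = -7727 J.

Q ≈ -7730 J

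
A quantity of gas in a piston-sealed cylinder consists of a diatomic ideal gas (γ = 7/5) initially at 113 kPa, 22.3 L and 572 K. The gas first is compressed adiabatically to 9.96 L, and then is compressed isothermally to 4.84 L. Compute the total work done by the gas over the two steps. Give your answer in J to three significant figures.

W_total ≈ -4910 J

Step 1 (adiabatic): W = (P₁V₁ − P₂V₂)/(γ−1) = (2520 − 3479)/0.4 = -2397 J.
After step 1: P = 349.3 kPa, V = 9.96 L, T = 789.6 K.
Step 2 (isothermal): W = P₁V₁ ln(V₂/V₁) = (3479) ln(4.84/9.96) = -2510 J.
W_total = -2397 − 2510 = -4907 J.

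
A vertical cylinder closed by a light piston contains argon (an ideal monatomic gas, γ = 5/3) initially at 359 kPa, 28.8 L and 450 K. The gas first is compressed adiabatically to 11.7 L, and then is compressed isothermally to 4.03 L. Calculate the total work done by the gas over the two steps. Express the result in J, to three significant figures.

W_total ≈ -32900 J

Step 1 (adiabatic): W = (P₁V₁ − P₂V₂)/(γ−1) = (10339 − 18849)/0.667 = -12765 J.
After step 1: P = 1611 kPa, V = 11.7 L, T = 820.4 K.
Step 2 (isothermal): W = P₁V₁ ln(V₂/V₁) = (18849) ln(4.03/11.7) = -20090 J.
W_total = -12765 − 20090 = -32855 J.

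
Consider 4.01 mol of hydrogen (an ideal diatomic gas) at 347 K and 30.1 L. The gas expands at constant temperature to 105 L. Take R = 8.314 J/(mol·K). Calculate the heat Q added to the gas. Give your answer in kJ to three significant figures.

Isothermal ⇒ ΔU = 0, so Q = W = nRT ln(V₂/V₁).
Q = (4.01)(8.314)(347) ln(105/30.1) = 11569 × 1.249 = 14454 J.

Q ≈ 14.5 kJ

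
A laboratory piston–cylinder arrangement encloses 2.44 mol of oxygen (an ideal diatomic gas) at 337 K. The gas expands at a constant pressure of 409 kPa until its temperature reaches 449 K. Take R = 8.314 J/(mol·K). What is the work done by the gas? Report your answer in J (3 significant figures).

Isobaric: W = P ΔV = nR ΔT.
W = (2.44)(8.314)(449 − 337) = 2272 J.

W ≈ 2270 J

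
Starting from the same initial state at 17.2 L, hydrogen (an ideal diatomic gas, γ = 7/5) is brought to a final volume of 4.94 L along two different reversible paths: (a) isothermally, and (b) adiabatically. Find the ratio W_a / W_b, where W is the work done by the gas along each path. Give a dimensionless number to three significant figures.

W_a / W_b ≈ 0.771

Path (a) isothermal: W = P₁V₁ ln(V₂/V₁) → W_a/(P₁V₁) = -1.248.
Path (b) adiabatic: W = P₁V₁(1 − (V₁/V₂)^(γ−1))/(γ−1) → W_b/(P₁V₁) = -1.618.
W_a / W_b = -1.248 / -1.618 = 0.7712.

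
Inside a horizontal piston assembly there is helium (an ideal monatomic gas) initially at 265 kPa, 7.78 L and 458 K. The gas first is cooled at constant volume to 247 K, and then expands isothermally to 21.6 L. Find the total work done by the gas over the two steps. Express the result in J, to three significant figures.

W_total ≈ 1140 J

Step 1 (isochoric): W = 0 (constant volume).
After step 1: P = 142.9 kPa (V unchanged).
Step 2 (isothermal): W = P₁V₁ ln(V₂/V₁) = (1112) ln(21.6/7.78) = 1135 J.
W_total = 0 + 1135 = 1135 J.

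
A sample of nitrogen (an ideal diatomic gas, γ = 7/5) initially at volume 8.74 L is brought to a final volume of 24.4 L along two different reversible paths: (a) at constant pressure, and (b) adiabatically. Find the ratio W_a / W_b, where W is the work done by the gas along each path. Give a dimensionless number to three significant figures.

Path (a) isobaric: W = P₁(V₂ − V₁) → W_a/(P₁V₁) = 1.792.
Path (b) adiabatic: W = P₁V₁(1 − (V₁/V₂)^(γ−1))/(γ−1) → W_b/(P₁V₁) = 0.842.
W_a / W_b = 1.792 / 0.842 = 2.128.

W_a / W_b ≈ 2.13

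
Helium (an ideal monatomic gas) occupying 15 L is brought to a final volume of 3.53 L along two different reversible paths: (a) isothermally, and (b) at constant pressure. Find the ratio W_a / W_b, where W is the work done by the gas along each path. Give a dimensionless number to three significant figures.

Path (a) isothermal: W = P₁V₁ ln(V₂/V₁) → W_a/(P₁V₁) = -1.447.
Path (b) isobaric: W = P₁(V₂ − V₁) → W_b/(P₁V₁) = -0.7647.
W_a / W_b = -1.447 / -0.7647 = 1.892.

W_a / W_b ≈ 1.89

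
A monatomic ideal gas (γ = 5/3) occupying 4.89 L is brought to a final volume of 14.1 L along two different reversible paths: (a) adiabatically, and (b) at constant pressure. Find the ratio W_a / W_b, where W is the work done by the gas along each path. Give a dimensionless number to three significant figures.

Path (a) adiabatic: W = P₁V₁(1 − (V₁/V₂)^(γ−1))/(γ−1) → W_a/(P₁V₁) = 0.7596.
Path (b) isobaric: W = P₁(V₂ − V₁) → W_b/(P₁V₁) = 1.883.
W_a / W_b = 0.7596 / 1.883 = 0.4033.

W_a / W_b ≈ 0.403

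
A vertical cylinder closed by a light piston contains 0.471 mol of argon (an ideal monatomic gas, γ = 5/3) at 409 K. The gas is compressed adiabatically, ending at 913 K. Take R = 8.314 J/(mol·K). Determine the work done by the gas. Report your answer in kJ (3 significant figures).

Adiabatic ⇒ Q = 0, so W_by = −ΔU = nCᵥ(T₁ − T₂).
Cᵥ = 3R/2 = 12.47 J/(mol·K).
W = (0.471)(12.47)(409 − 913) = -2960 J.

W ≈ -2.96 kJ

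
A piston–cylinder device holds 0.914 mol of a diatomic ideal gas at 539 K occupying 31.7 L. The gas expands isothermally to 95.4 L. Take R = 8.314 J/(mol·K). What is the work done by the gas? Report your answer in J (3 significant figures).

W ≈ 4510 J

Isothermal: W = nRT ln(V₂/V₁).
W = (0.914)(8.314)(539) × ln(95.4/31.7)
  = 4096 × 1.102
W_by_gas = 4513 J.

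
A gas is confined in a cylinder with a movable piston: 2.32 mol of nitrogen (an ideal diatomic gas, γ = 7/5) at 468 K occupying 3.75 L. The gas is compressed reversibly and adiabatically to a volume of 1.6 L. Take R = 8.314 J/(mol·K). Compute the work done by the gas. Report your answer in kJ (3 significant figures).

W ≈ -9.16 kJ

Adiabatic: TV^(γ−1) = const with γ = 7/5.
T₂ = T₁ (V₁/V₂)^(γ−1) = 468 × (3.75/1.6)^0.4 = 468 × 1.406 = 658 K.
W_by = nCᵥ(T₁ − T₂) = (2.32)(20.79)(468 − 658) = -9161 J.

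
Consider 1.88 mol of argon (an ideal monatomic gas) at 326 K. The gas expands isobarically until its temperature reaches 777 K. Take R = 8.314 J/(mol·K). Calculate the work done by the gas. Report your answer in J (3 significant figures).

Isobaric: W = P ΔV = nR ΔT.
W = (1.88)(8.314)(777 − 326) = 7049 J.

W ≈ 7050 J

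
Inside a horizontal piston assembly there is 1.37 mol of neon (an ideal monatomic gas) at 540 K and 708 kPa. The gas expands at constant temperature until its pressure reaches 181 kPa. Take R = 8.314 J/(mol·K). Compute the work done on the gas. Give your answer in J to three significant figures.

Isothermal process: W = nRT ln(V₂/V₁) = nRT ln(P₁/P₂).
W = (1.37)(8.314)(540) × ln(708/181)
  = 6151 × ln(3.912) = 6151 × 1.364
W_by_gas = 8389 J; work on gas = −W_by = -8389 J.

W ≈ -8390 J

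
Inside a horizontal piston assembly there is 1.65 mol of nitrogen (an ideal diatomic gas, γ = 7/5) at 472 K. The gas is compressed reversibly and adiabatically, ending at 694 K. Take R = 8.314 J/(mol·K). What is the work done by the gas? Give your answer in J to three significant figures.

Adiabatic ⇒ Q = 0, so W_by = −ΔU = nCᵥ(T₁ − T₂).
Cᵥ = 5R/2 = 20.79 J/(mol·K).
W = (1.65)(20.79)(472 − 694) = -7614 J.

W ≈ -7610 J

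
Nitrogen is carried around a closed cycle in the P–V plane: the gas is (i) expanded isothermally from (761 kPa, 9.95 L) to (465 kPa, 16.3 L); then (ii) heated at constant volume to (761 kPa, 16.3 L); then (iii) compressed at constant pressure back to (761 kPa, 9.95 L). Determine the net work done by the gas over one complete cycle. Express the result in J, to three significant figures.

W_net ≈ -1090 J

Leg (i): W = PᵢVᵢ ln(V_f/Vᵢ) = (7572) ln(16.3/9.95) = 3737 J.
Leg (ii): W = 0.
Leg (iii): W = PΔV = (761)(9.95 − 16.3) = -4832 J.
W_net = 3737 − 4832 = -1095 J.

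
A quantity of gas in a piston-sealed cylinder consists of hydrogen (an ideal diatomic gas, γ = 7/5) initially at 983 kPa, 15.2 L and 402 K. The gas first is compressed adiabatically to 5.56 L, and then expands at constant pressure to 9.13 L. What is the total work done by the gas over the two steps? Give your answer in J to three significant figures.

W_total ≈ -4150 J

Step 1 (adiabatic): W = (P₁V₁ − P₂V₂)/(γ−1) = (14942 − 22341)/0.4 = -18499 J.
After step 1: P = 4018 kPa, V = 5.56 L, T = 601.1 K.
Step 2 (isobaric): W = PΔV = (4018 kPa)(9.13 − 5.56 L) = 14345 J.
W_total = -18499 + 14345 = -4154 J.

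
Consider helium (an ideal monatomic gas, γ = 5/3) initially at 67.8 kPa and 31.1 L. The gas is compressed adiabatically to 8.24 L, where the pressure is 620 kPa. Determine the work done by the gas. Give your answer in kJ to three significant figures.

W ≈ -4.50 kJ

Adiabatic: W = (P₁V₁ − P₂V₂)/(γ − 1) with γ = 5/3.
P₁V₁ = 2109 J, P₂V₂ = 5109 J.
W = (2109 − 5109) / 0.6667 = -4500 J.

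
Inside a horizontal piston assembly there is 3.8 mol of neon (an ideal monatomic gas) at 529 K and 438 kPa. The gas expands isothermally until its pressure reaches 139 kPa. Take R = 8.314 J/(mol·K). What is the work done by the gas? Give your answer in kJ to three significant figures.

Isothermal process: W = nRT ln(V₂/V₁) = nRT ln(P₁/P₂).
W = (3.8)(8.314)(529) × ln(438/139)
  = 16713 × ln(3.151) = 16713 × 1.148
W_by_gas = 19182 J.

W ≈ 19.2 kJ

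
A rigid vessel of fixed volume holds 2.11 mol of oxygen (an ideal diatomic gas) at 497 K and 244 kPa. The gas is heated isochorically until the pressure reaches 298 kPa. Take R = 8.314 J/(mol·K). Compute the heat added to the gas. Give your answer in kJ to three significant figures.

Constant volume ⇒ W = 0, so Q = ΔU = nCᵥΔT with Cᵥ = 5R/2 = 20.79 J/(mol·K).
At constant V, T₂/T₁ = P₂/P₁ ⇒ ΔT = T₁(P₂/P₁ − 1) = 497·(298/244 − 1) = 110 K.
ΔU = (2.11)(20.79)(110) = 4824 J.

Q ≈ 4.82 kJ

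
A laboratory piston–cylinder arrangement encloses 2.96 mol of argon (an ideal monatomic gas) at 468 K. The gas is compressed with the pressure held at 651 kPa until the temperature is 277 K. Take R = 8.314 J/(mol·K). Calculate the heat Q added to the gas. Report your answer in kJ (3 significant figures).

Isobaric: W = nRΔT = (2.96)(8.314)(-191) = -4700 J.
ΔU = nCᵥΔT with Cᵥ = 3R/2: ΔU = (2.96)(12.47)(-191) = -7051 J.
Q = ΔU + W = -7051 − 4700 = -11751 J.

Q ≈ -11.8 kJ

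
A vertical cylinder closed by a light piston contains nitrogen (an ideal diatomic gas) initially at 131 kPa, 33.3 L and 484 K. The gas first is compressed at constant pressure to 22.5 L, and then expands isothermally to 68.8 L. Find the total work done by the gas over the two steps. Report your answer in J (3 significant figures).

Step 1 (isobaric): W = PΔV = (131 kPa)(22.5 − 33.3 L) = -1415 J.
After step 1: P = 131 kPa, V = 22.5 L, T = 327 K.
Step 2 (isothermal): W = P₁V₁ ln(V₂/V₁) = (2948) ln(68.8/22.5) = 3294 J.
W_total = -1415 + 3294 = 1880 J.

W_total ≈ 1880 J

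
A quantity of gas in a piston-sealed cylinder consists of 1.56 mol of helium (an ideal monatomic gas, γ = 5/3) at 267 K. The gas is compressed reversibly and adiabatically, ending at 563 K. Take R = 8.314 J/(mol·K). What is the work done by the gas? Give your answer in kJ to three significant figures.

Adiabatic ⇒ Q = 0, so W_by = −ΔU = nCᵥ(T₁ − T₂).
Cᵥ = 3R/2 = 12.47 J/(mol·K).
W = (1.56)(12.47)(267 − 563) = -5759 J.

W ≈ -5.76 kJ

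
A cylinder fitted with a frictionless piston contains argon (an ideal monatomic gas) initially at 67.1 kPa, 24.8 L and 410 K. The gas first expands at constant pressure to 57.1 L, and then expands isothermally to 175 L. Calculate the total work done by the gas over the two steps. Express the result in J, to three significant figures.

W_total ≈ 6460 J

Step 1 (isobaric): W = PΔV = (67.1 kPa)(57.1 − 24.8 L) = 2167 J.
After step 1: P = 67.1 kPa, V = 57.1 L, T = 944 K.
Step 2 (isothermal): W = P₁V₁ ln(V₂/V₁) = (3831) ln(175/57.1) = 4291 J.
W_total = 2167 + 4291 = 6458 J.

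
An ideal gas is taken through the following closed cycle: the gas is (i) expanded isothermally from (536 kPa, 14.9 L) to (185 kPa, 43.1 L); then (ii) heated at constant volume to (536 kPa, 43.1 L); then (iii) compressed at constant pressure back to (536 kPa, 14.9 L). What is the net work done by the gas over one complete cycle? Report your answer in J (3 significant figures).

W_net ≈ -6630 J

Leg (i): W = PᵢVᵢ ln(V_f/Vᵢ) = (7986) ln(43.1/14.9) = 8483 J.
Leg (ii): W = 0.
Leg (iii): W = PΔV = (536)(14.9 − 43.1) = -15115 J.
W_net = 8483 − 15115 = -6632 J.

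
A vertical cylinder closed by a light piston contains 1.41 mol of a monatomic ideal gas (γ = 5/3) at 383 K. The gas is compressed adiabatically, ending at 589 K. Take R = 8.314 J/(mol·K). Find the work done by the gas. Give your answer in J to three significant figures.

Adiabatic ⇒ Q = 0, so W_by = −ΔU = nCᵥ(T₁ − T₂).
Cᵥ = 3R/2 = 12.47 J/(mol·K).
W = (1.41)(12.47)(383 − 589) = -3622 J.

W ≈ -3620 J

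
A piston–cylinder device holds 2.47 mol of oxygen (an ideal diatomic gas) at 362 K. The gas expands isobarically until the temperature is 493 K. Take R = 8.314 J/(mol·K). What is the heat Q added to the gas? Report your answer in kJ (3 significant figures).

Isobaric: W = nRΔT = (2.47)(8.314)(131) = 2690 J.
ΔU = nCᵥΔT with Cᵥ = 5R/2: ΔU = (2.47)(20.79)(131) = 6725 J.
Q = ΔU + W = 6725 + 2690 = 9416 J.

Q ≈ 9.42 kJ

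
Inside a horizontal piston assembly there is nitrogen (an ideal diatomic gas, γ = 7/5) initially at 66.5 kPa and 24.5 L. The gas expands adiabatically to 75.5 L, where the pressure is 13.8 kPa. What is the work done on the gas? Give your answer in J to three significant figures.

Adiabatic: W = (P₁V₁ − P₂V₂)/(γ − 1) with γ = 7/5.
P₁V₁ = 1629 J, P₂V₂ = 1042 J.
W = (1629 − 1042) / 0.4 = 1468 J.
Work on gas = −W_by = -1468 J.

W ≈ -1470 J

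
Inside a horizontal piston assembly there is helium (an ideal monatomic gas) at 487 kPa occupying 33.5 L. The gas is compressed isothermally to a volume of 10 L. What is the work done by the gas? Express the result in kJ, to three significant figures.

W ≈ -19.7 kJ

Isothermal: W = nRT ln(V₂/V₁) = P₁V₁ ln(V₂/V₁).
P₁V₁ = (487 kPa)(33.5 L) = 16314 J.
W = 16314 × ln(10/33.5) = 16314 × -1.209
W_by_gas = -19724 J.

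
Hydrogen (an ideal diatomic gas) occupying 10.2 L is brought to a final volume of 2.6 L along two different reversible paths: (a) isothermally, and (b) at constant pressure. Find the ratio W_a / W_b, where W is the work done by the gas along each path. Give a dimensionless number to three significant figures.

Path (a) isothermal: W = P₁V₁ ln(V₂/V₁) → W_a/(P₁V₁) = -1.367.
Path (b) isobaric: W = P₁(V₂ − V₁) → W_b/(P₁V₁) = -0.7451.
W_a / W_b = -1.367 / -0.7451 = 1.834.

W_a / W_b ≈ 1.83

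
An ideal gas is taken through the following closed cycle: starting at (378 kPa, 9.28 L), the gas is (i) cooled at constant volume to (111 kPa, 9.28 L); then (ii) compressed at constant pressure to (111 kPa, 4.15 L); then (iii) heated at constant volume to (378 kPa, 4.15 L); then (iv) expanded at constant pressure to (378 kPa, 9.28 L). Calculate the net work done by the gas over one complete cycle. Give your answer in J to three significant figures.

Constant-volume legs do no work.
W(ii) = (111)(4.15 − 9.28) = -569.4 J; W(iv) = (378)(9.28 − 4.15) = 1939 J.
W_net = -569.4 + 1939 = 1370 J (the clockwise enclosed area).

W_net ≈ 1370 J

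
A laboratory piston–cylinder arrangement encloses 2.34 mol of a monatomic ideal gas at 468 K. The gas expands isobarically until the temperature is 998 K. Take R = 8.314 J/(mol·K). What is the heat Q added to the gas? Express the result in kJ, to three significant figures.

Q ≈ 25.8 kJ

Isobaric: W = nRΔT = (2.34)(8.314)(530) = 10311 J.
ΔU = nCᵥΔT with Cᵥ = 3R/2: ΔU = (2.34)(12.47)(530) = 15467 J.
Q = ΔU + W = 15467 + 10311 = 25778 J.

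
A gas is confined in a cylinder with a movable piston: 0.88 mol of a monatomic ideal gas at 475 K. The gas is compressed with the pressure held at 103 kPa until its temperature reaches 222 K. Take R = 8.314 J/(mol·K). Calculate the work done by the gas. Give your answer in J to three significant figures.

Isobaric: W = P ΔV = nR ΔT.
W = (0.88)(8.314)(222 − 475) = -1851 J.

W ≈ -1850 J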